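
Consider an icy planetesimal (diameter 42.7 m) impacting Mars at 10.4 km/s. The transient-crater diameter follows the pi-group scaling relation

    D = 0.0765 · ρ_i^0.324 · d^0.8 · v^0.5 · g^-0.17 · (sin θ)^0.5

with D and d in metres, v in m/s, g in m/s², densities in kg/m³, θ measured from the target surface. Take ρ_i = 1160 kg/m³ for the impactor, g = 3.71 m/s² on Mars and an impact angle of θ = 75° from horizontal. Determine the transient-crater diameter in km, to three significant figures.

In SI units: v = 10400 m/s.
ρ_i^0.324 = 1160^0.324 = 9.837
d^0.8 = 42.7^0.8 = 20.15
v^0.5 = 10400^0.5 = 102.0
g^-0.17 = 3.71^-0.17 = 0.8002
(sin 75°)^0.5 = 0.9659^0.5 = 0.9828
D = 0.0765 × 9.837 × 20.15 × 102.0 × 0.8002 × 0.9828 = 1216 m
   = 1.216 km

D ≈ 1.22 km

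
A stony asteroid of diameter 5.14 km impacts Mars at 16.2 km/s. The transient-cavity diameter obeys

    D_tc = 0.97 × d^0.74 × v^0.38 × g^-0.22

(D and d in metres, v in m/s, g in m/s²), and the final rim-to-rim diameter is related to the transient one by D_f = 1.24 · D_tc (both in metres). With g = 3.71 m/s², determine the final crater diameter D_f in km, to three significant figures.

In SI: d = 5140 m, v = 16200 m/s.
d^0.74 = 5140^0.74 = 557.3
v^0.38 = 16200^0.38 = 39.78
g^-0.22 = 3.71^-0.22 = 0.7494
D_tc = 0.97 × 557.3 × 39.78 × 0.7494 = 16120 m
D_f = 1.24 × 16120 = 19989 m
     = 19.99 km

D_f ≈ 20.0 km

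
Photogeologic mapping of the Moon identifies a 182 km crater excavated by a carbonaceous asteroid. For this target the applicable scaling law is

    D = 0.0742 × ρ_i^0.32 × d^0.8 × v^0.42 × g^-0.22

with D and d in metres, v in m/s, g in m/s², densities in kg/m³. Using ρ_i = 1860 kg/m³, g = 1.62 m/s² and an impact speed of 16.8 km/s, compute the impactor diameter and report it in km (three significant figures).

Rearranging for d: d = [D / (0.0742 · 1860^0.32 · 16800^0.42 · 1.62^-0.22)]^(1/0.8).
D = 182000 m.
1860^0.32 = 11.12
16800^0.42 = 59.52
1.62^-0.22 = 0.8993
Denominator = 0.0742 × 11.12 × 59.52 × 0.8993 = 44.16
D / 44.16 = 182000 / 44.16 = 4121
d = 4121^(1/0.8) = 4121^1.25 = 33018 m

d ≈ 33.0 km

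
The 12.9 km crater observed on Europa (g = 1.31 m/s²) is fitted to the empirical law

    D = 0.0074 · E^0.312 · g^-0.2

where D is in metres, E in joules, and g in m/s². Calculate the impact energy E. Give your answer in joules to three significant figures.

Rearranging: E = [D / (0.0074 · g^-0.2)]^(1/0.312).
D = 12900 m.
g^-0.2 = 1.31^-0.2 = 0.9474
D / (0.0074 × 0.9474) = 12900 / (7.011 × 10^-3) = 1.840 × 10^6
E = (1.840 × 10^6)^3.2051 = 1.201 × 10^20 J

E ≈ 1.20 × 10^20 J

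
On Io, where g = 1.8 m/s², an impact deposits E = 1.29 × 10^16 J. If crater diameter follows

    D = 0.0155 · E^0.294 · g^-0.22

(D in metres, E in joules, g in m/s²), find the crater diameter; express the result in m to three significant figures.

E^0.294 = (1.29 × 10^16)^0.294 = 5.451 × 10^4
g^-0.22 = 1.8^-0.22 = 0.8787
D = 0.0155 × 5.451 × 10^4 × 0.8787 = 742.4 m

D ≈ 742 m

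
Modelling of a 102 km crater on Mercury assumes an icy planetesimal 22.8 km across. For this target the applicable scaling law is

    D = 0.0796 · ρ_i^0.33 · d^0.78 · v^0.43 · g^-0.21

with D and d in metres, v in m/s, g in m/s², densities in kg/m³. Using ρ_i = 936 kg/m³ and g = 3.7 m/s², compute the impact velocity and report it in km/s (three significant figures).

v ≈ 19.8 km/s

Rearranging for v: v = [D / (0.0796 · 936^0.33 · 22800^0.78 · 3.7^-0.21)]^(1/0.43).
D = 102000 m.
936^0.33 = 9.561
22800^0.78 = 2507
3.7^-0.21 = 0.7598
Denominator = 0.0796 × 9.561 × 2507 × 0.7598 = 1450
D / 1450 = 102000 / 1450 = 70.34
v = 70.34^(1/0.43) = 70.34^2.3256 = 19763 m/s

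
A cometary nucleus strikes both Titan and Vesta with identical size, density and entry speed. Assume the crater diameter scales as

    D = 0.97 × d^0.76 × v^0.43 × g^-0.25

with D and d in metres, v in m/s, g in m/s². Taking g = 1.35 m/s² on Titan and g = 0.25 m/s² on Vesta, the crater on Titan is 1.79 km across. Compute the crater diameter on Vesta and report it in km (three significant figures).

All impactor-dependent factors cancel in the ratio, leaving D_Vesta/D_Titan = (g_Vesta/g_Titan)^-0.25.
(0.25/1.35)^-0.25 = 0.1852^-0.25 = 1.524
D_Vesta = 1.524 × 1.79 km = 2.73 km

D ≈ 2.73 km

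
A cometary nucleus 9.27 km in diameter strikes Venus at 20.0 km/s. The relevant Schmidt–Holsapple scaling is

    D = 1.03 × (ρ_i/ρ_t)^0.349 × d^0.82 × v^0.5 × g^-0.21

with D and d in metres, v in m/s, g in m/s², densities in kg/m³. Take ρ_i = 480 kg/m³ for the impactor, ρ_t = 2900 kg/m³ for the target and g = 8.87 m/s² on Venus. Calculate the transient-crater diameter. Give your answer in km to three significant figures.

In SI units: d = 9270 m, v = 20000 m/s.
(ρ_i/ρ_t)^0.349 = (480/2900)^0.349 = 0.5338
d^0.82 = 9270^0.82 = 1791
v^0.5 = 20000^0.5 = 141.4
g^-0.21 = 8.87^-0.21 = 0.6323
D = 1.03 × 0.5338 × 1791 × 141.4 × 0.6323 = 88041 m
   = 88.04 km

D ≈ 88.0 km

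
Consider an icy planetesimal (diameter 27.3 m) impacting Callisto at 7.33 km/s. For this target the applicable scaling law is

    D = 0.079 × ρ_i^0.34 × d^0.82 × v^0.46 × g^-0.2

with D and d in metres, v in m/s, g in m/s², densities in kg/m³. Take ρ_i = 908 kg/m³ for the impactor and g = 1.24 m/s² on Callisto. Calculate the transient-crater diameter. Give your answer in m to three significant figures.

In SI units: v = 7330 m/s.
ρ_i^0.34 = 908^0.34 = 10.13
d^0.82 = 27.3^0.82 = 15.05
v^0.46 = 7330^0.46 = 59.97
g^-0.2 = 1.24^-0.2 = 0.9579
D = 0.079 × 10.13 × 15.05 × 59.97 × 0.9579 = 691.9 m

D ≈ 692 m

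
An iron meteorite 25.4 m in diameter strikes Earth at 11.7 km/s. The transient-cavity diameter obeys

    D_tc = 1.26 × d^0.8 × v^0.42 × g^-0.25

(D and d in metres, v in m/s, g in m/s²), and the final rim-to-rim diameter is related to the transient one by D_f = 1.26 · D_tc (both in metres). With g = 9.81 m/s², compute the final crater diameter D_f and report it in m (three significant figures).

v = 11700 m/s.
d^0.8 = 25.4^0.8 = 13.30
v^0.42 = 11700^0.42 = 51.13
g^-0.25 = 9.81^-0.25 = 0.5650
D_tc = 1.26 × 13.30 × 51.13 × 0.5650 = 484.1 m
D_f = 1.26 × 484.1 = 610.0 m

D_f ≈ 610 m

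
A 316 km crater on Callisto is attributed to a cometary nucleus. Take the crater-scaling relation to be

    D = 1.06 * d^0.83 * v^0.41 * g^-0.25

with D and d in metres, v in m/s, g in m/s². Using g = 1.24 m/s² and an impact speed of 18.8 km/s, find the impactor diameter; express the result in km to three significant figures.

d ≈ 32.5 km

Rearranging for d: d = [D / (1.06 · 18800^0.41 · 1.24^-0.25)]^(1/0.83).
D = 316000 m.
18800^0.41 = 56.55
1.24^-0.25 = 0.9476
Denominator = 1.06 × 56.55 × 0.9476 = 56.80
D / 56.80 = 316000 / 56.80 = 5563
d = 5563^(1/0.83) = 5563^1.2048 = 32535 m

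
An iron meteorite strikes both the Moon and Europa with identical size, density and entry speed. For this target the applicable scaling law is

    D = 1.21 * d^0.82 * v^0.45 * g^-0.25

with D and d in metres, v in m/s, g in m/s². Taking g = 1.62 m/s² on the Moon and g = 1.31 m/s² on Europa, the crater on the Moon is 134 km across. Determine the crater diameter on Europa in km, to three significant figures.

All impactor-dependent factors cancel in the ratio, leaving D_Europa/D_Moon = (g_Europa/g_Moon)^-0.25.
(1.31/1.62)^-0.25 = 0.8086^-0.25 = 1.055
D_Europa = 1.055 × 134 km = 141 km

D ≈ 141 km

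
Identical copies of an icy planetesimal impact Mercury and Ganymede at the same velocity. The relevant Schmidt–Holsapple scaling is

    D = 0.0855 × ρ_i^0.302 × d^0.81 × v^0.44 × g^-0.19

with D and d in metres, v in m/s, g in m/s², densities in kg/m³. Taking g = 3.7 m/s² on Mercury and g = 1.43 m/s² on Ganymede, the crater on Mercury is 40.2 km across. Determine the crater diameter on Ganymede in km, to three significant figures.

D ≈ 48.2 km

All impactor-dependent factors cancel in the ratio, leaving D_Ganymede/D_Mercury = (g_Ganymede/g_Mercury)^-0.19.
(1.43/3.7)^-0.19 = 0.3865^-0.19 = 1.198
D_Ganymede = 1.198 × 40.2 km = 48.2 km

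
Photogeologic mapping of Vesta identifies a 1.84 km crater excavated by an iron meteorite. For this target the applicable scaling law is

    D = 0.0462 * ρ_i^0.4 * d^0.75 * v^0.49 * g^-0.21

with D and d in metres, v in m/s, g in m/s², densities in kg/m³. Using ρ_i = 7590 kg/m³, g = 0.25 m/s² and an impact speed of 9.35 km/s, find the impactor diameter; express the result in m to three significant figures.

Rearranging for d: d = [D / (0.0462 · 7590^0.4 · 9350^0.49 · 0.25^-0.21)]^(1/0.75).
D = 1840 m.
7590^0.4 = 35.65
9350^0.49 = 88.25
0.25^-0.21 = 1.338
Denominator = 0.0462 × 35.65 × 88.25 × 1.338 = 194.5
D / 194.5 = 1840 / 194.5 = 9.460
d = 9.460^(1/0.75) = 9.460^1.3333 = 20.01 m

d ≈ 20.0 m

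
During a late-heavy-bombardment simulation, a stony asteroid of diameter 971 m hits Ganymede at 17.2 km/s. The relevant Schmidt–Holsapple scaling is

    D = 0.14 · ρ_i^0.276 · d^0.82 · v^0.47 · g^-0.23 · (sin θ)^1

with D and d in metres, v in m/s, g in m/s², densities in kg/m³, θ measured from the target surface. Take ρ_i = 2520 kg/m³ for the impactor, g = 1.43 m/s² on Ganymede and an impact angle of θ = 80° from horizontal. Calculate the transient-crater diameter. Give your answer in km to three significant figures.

D ≈ 30.4 km

In SI units: v = 17200 m/s.
ρ_i^0.276 = 2520^0.276 = 8.685
d^0.82 = 971^0.82 = 281.5
v^0.47 = 17200^0.47 = 97.88
g^-0.23 = 1.43^-0.23 = 0.9210
(sin 80°)^1 = 0.9848^1 = 0.9848
D = 0.14 × 8.685 × 281.5 × 97.88 × 0.9210 × 0.9848 = 30386 m
   = 30.39 km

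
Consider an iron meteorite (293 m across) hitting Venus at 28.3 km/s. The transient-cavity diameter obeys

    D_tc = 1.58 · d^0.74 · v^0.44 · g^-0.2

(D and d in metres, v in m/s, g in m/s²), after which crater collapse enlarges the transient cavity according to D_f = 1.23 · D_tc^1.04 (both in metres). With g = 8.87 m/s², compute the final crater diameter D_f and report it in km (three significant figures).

D_f ≈ 10.8 km

v = 28300 m/s.
d^0.74 = 293^0.74 = 66.91
v^0.44 = 28300^0.44 = 90.95
g^-0.2 = 8.87^-0.2 = 0.6463
D_tc = 1.58 × 66.91 × 90.95 × 0.6463 = 6214 m
D_f = 1.23 × (6214)^1.04 = 10840 m
     = 10.84 km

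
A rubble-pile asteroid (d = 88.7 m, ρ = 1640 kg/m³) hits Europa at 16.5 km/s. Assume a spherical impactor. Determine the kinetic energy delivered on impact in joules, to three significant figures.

E ≈ 8.16 × 10^16 J

v = 16500 m/s.
Mass m = (π/6) ρ d³ = (π/6) × 1640 × (88.7)³ = 5.993 × 10^8 kg
E = ½ m v² = 0.5 × 5.993 × 10^8 × (16500)² = 8.158 × 10^16 J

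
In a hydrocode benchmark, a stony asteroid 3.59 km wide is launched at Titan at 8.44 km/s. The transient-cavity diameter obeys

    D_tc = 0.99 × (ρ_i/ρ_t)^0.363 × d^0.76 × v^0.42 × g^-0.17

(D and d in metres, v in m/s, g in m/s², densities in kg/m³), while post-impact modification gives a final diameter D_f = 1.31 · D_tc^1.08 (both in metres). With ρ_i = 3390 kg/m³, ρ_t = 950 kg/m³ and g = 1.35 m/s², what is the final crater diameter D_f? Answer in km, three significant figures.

In SI: d = 3590 m, v = 8440 m/s.
(ρ_i/ρ_t)^0.363 = (3390/950)^0.363 = 1.587
d^0.76 = 3590^0.76 = 503.4
v^0.42 = 8440^0.42 = 44.57
g^-0.17 = 1.35^-0.17 = 0.9503
D_tc = 0.99 × 1.587 × 503.4 × 44.57 × 0.9503 = 33500 m
D_f = 1.31 × (33500)^1.08 = 1.010 × 10^5 m
     = 101.0 km

D_f ≈ 101 km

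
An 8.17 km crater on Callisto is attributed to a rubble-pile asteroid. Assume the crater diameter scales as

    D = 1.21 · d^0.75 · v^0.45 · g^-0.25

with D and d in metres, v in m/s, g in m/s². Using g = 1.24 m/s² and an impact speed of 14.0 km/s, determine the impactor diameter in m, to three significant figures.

d ≈ 446 m

Rearranging for d: d = [D / (1.21 · 14000^0.45 · 1.24^-0.25)]^(1/0.75).
D = 8170 m.
14000^0.45 = 73.41
1.24^-0.25 = 0.9476
Denominator = 1.21 × 73.41 × 0.9476 = 84.17
D / 84.17 = 8170 / 84.17 = 97.07
d = 97.07^(1/0.75) = 97.07^1.3333 = 446.0 m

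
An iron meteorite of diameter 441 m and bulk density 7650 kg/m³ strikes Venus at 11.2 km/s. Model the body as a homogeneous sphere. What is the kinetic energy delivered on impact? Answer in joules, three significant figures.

v = 11200 m/s.
Mass m = (π/6) ρ d³ = (π/6) × 7650 × (441)³ = 3.435 × 10^11 kg
E = ½ m v² = 0.5 × 3.435 × 10^11 × (11200)² = 2.154 × 10^19 J

E ≈ 2.15 × 10^19 J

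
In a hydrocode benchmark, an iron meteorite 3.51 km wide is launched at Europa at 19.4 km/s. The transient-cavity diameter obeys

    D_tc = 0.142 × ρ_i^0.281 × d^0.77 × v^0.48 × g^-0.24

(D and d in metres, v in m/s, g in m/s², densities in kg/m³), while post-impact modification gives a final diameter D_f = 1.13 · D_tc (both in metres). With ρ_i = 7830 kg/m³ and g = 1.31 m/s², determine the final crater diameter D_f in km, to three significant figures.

D_f ≈ 115 km

In SI: d = 3510 m, v = 19400 m/s.
ρ_i^0.281 = 7830^0.281 = 12.42
d^0.77 = 3510^0.77 = 536.9
v^0.48 = 19400^0.48 = 114.3
g^-0.24 = 1.31^-0.24 = 0.9372
D_tc = 0.142 × 12.42 × 536.9 × 114.3 × 0.9372 = 1.014 × 10^5 m
D_f = 1.13 × 1.014 × 10^5 = 1.146 × 10^5 m
     = 114.6 km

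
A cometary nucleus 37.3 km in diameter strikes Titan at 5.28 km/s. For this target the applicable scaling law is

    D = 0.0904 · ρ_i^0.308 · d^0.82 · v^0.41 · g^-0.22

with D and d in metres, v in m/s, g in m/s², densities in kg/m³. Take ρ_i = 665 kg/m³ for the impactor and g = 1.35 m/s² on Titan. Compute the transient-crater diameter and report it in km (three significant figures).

In SI units: d = 37300 m, v = 5280 m/s.
ρ_i^0.308 = 665^0.308 = 7.403
d^0.82 = 37300^0.82 = 5608
v^0.41 = 5280^0.41 = 33.60
g^-0.22 = 1.35^-0.22 = 0.9361
D = 0.0904 × 7.403 × 5608 × 33.60 × 0.9361 = 1.180 × 10^5 m
   = 118.0 km

D ≈ 118 km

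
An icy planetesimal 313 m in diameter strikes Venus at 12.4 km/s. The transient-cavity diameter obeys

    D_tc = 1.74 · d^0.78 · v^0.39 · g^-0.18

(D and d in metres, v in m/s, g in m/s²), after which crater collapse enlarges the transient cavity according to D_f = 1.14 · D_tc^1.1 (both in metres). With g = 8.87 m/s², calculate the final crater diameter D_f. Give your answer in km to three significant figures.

D_f ≈ 10.7 km

v = 12400 m/s.
d^0.78 = 313^0.78 = 88.41
v^0.39 = 12400^0.39 = 39.49
g^-0.18 = 8.87^-0.18 = 0.6751
D_tc = 1.74 × 88.41 × 39.49 × 0.6751 = 4101 m
D_f = 1.14 × (4101)^1.1 = 10742 m
     = 10.74 km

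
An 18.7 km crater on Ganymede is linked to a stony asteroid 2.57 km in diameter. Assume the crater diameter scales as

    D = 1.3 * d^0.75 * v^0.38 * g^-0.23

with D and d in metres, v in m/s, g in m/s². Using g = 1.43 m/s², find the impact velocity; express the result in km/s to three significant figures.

v ≈ 20.2 km/s

Rearranging for v: v = [D / (1.3 · 2570^0.75 · 1.43^-0.23)]^(1/0.38).
D = 18700 m.
2570^0.75 = 361.0
1.43^-0.23 = 0.9210
Denominator = 1.3 × 361.0 × 0.9210 = 432.2
D / 432.2 = 18700 / 432.2 = 43.27
v = 43.27^(1/0.38) = 43.27^2.6316 = 20220 m/s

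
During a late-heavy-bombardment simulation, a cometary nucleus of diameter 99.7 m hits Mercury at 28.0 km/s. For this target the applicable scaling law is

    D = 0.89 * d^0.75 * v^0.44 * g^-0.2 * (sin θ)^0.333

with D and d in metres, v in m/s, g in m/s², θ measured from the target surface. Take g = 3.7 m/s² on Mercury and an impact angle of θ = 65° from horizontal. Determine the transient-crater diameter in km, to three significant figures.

D ≈ 1.89 km

In SI units: v = 28000 m/s.
d^0.75 = 99.7^0.75 = 31.55
v^0.44 = 28000^0.44 = 90.52
g^-0.2 = 3.7^-0.2 = 0.7698
(sin 65°)^0.333 = 0.9063^0.333 = 0.9678
D = 0.89 × 31.55 × 90.52 × 0.7698 × 0.9678 = 1894 m
   = 1.894 km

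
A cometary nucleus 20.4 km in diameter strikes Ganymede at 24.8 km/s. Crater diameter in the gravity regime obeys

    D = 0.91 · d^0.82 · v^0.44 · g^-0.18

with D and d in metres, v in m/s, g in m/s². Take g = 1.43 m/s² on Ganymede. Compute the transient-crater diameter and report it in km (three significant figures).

D ≈ 250 km

In SI units: d = 20400 m, v = 24800 m/s.
d^0.82 = 20400^0.82 = 3419
v^0.44 = 24800^0.44 = 85.81
g^-0.18 = 1.43^-0.18 = 0.9376
D = 0.91 × 3419 × 85.81 × 0.9376 = 2.503 × 10^5 m
   = 250.3 km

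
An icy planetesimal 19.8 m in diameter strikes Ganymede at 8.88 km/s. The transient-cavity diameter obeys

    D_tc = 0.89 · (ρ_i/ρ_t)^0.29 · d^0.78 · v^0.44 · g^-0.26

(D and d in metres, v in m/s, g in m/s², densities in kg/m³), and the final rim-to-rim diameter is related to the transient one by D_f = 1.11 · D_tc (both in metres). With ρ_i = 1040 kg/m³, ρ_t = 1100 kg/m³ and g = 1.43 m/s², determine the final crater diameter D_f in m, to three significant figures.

D_f ≈ 497 m

v = 8880 m/s.
(ρ_i/ρ_t)^0.29 = (1040/1100)^0.29 = 0.9839
d^0.78 = 19.8^0.78 = 10.27
v^0.44 = 8880^0.44 = 54.61
g^-0.26 = 1.43^-0.26 = 0.9112
D_tc = 0.89 × 0.9839 × 10.27 × 54.61 × 0.9112 = 447.5 m
D_f = 1.11 × 447.5 = 496.7 m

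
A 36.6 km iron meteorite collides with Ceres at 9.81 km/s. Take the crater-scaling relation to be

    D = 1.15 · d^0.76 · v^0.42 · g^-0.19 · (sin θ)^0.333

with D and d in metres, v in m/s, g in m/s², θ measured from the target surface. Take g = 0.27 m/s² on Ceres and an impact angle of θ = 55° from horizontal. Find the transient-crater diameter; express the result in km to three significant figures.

In SI units: d = 36600 m, v = 9810 m/s.
d^0.76 = 36600^0.76 = 2939
v^0.42 = 9810^0.42 = 47.48
g^-0.19 = 0.27^-0.19 = 1.282
(sin 55°)^0.333 = 0.8192^0.333 = 0.9357
D = 1.15 × 2939 × 47.48 × 1.282 × 0.9357 = 1.925 × 10^5 m
   = 192.5 km

D ≈ 193 km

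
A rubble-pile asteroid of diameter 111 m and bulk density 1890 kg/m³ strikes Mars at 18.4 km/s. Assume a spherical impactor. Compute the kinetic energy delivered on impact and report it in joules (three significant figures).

v = 18400 m/s.
Mass m = (π/6) ρ d³ = (π/6) × 1890 × (111)³ = 1.353 × 10^9 kg
E = ½ m v² = 0.5 × 1.353 × 10^9 × (18400)² = 2.290 × 10^17 J

E ≈ 2.29 × 10^17 J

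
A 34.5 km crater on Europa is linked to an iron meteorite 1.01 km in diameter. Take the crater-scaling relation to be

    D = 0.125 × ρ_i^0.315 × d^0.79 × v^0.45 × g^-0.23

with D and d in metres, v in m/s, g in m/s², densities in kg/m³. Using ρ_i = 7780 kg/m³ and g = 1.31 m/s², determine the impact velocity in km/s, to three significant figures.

Rearranging for v: v = [D / (0.125 · 7780^0.315 · 1010^0.79 · 1.31^-0.23)]^(1/0.45).
D = 34500 m.
7780^0.315 = 16.81
1010^0.79 = 236.3
1.31^-0.23 = 0.9398
Denominator = 0.125 × 16.81 × 236.3 × 0.9398 = 466.6
D / 466.6 = 34500 / 466.6 = 73.94
v = 73.94^(1/0.45) = 73.94^2.2222 = 14224 m/s

v ≈ 14.2 km/s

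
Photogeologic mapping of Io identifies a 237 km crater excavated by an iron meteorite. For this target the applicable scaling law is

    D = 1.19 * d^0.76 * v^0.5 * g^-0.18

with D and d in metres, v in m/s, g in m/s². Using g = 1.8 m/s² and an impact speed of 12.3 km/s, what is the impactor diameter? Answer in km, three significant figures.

Rearranging for d: d = [D / (1.19 · 12300^0.5 · 1.8^-0.18)]^(1/0.76).
D = 237000 m.
12300^0.5 = 110.9
1.8^-0.18 = 0.8996
Denominator = 1.19 × 110.9 × 0.8996 = 118.7
D / 118.7 = 237000 / 118.7 = 1997
d = 1997^(1/0.76) = 1997^1.3158 = 22011 m

d ≈ 22.0 km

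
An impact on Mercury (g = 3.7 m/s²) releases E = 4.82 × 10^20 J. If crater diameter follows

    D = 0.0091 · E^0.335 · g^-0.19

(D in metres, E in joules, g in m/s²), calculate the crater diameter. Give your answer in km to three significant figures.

E^0.335 = (4.82 × 10^20)^0.335 = 8.488 × 10^6
g^-0.19 = 3.7^-0.19 = 0.7799
D = 0.0091 × 8.488 × 10^6 × 0.7799 = 60240 m
   = 60.24 km

D ≈ 60.2 km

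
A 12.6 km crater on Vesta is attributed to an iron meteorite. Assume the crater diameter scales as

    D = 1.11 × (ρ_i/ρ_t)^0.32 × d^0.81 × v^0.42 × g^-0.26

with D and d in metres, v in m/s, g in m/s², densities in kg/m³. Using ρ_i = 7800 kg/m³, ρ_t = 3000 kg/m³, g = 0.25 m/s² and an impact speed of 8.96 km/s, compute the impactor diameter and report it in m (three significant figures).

d ≈ 398 m

Rearranging for d: d = [D / (1.11 · (7800/3000)^0.32 · 8960^0.42 · 0.25^-0.26)]^(1/0.81).
D = 12600 m.
(7800/3000)^0.32 = 1.358
8960^0.42 = 45.71
0.25^-0.26 = 1.434
Denominator = 1.11 × 1.358 × 45.71 × 1.434 = 98.81
D / 98.81 = 12600 / 98.81 = 127.5
d = 127.5^(1/0.81) = 127.5^1.2346 = 397.6 m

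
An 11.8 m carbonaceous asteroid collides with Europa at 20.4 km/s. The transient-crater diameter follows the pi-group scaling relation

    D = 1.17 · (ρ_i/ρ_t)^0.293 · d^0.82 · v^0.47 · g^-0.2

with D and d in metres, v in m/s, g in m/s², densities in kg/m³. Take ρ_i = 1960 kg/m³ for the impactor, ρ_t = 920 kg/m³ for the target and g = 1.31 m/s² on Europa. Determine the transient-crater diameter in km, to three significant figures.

In SI units: v = 20400 m/s.
(ρ_i/ρ_t)^0.293 = (1960/920)^0.293 = 1.248
d^0.82 = 11.8^0.82 = 7.567
v^0.47 = 20400^0.47 = 106.1
g^-0.2 = 1.31^-0.2 = 0.9474
D = 1.17 × 1.248 × 7.567 × 106.1 × 0.9474 = 1111 m
   = 1.111 km

D ≈ 1.11 km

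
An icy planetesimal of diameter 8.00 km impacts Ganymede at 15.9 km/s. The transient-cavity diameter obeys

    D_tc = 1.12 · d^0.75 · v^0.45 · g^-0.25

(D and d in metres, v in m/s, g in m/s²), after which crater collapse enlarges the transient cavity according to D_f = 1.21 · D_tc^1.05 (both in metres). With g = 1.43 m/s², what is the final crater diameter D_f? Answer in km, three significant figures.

D_f ≈ 142 km

In SI: d = 8000 m, v = 15900 m/s.
d^0.75 = 8000^0.75 = 845.9
v^0.45 = 15900^0.45 = 77.74
g^-0.25 = 1.43^-0.25 = 0.9145
D_tc = 1.12 × 845.9 × 77.74 × 0.9145 = 67350 m
D_f = 1.21 × (67350)^1.05 = 1.421 × 10^5 m
     = 142.1 km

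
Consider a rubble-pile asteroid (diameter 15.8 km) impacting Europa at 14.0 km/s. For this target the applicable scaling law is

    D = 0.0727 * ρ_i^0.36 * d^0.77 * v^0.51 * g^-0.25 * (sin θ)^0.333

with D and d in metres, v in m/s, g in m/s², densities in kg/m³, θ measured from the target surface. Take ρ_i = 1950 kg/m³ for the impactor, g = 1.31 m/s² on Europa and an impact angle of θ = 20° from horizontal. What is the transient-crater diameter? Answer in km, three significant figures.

In SI units: d = 15800 m, v = 14000 m/s.
ρ_i^0.36 = 1950^0.36 = 15.29
d^0.77 = 15800^0.77 = 1710
v^0.51 = 14000^0.51 = 130.2
g^-0.25 = 1.31^-0.25 = 0.9347
(sin 20°)^0.333 = 0.3420^0.333 = 0.6996
D = 0.0727 × 15.29 × 1710 × 130.2 × 0.9347 × 0.6996 = 1.618 × 10^5 m
   = 161.8 km

D ≈ 162 km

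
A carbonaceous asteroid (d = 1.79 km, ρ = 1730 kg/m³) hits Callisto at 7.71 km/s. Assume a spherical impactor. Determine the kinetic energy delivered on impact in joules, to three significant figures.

E ≈ 1.54 × 10^20 J

d = 1790 m; v = 7710 m/s.
Mass m = (π/6) ρ d³ = (π/6) × 1730 × (1790)³ = 5.195 × 10^12 kg
E = ½ m v² = 0.5 × 5.195 × 10^12 × (7710)² = 1.544 × 10^20 J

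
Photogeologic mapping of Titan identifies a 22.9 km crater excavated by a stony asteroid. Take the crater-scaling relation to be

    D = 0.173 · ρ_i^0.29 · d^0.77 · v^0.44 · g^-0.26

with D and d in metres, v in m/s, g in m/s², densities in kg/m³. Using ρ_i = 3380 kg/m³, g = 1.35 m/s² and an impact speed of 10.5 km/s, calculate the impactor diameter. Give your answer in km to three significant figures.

d ≈ 1.17 km

Rearranging for d: d = [D / (0.173 · 3380^0.29 · 10500^0.44 · 1.35^-0.26)]^(1/0.77).
D = 22900 m.
3380^0.29 = 10.55
10500^0.44 = 58.79
1.35^-0.26 = 0.9249
Denominator = 0.173 × 10.55 × 58.79 × 0.9249 = 99.24
D / 99.24 = 22900 / 99.24 = 230.8
d = 230.8^(1/0.77) = 230.8^1.2987 = 1173 m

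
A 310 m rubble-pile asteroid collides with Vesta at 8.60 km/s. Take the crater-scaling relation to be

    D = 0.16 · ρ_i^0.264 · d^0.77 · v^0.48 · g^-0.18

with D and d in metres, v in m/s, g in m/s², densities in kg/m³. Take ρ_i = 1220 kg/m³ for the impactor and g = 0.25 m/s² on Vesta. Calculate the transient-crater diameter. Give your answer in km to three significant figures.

D ≈ 8.59 km

In SI units: v = 8600 m/s.
ρ_i^0.264 = 1220^0.264 = 6.528
d^0.77 = 310^0.77 = 82.86
v^0.48 = 8600^0.48 = 77.37
g^-0.18 = 0.25^-0.18 = 1.283
D = 0.16 × 6.528 × 82.86 × 77.37 × 1.283 = 8591 m
   = 8.591 km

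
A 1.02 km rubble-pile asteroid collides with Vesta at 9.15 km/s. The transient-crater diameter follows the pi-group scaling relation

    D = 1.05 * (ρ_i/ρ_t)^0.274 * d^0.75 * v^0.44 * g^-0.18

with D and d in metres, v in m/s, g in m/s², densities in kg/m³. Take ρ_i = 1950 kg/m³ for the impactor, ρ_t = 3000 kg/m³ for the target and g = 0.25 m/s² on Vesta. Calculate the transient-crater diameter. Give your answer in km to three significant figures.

D ≈ 12.0 km

In SI units: d = 1020 m, v = 9150 m/s.
(ρ_i/ρ_t)^0.274 = (1950/3000)^0.274 = 0.8887
d^0.75 = 1020^0.75 = 180.5
v^0.44 = 9150^0.44 = 55.34
g^-0.18 = 0.25^-0.18 = 1.283
D = 1.05 × 0.8887 × 180.5 × 55.34 × 1.283 = 11959 m
   = 11.96 km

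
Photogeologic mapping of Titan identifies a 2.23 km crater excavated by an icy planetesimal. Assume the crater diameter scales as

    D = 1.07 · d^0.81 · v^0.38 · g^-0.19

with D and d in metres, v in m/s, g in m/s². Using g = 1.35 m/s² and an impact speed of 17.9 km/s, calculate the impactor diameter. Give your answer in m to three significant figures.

Rearranging for d: d = [D / (1.07 · 17900^0.38 · 1.35^-0.19)]^(1/0.81).
D = 2230 m.
17900^0.38 = 41.31
1.35^-0.19 = 0.9446
Denominator = 1.07 × 41.31 × 0.9446 = 41.75
D / 41.75 = 2230 / 41.75 = 53.41
d = 53.41^(1/0.81) = 53.41^1.2346 = 135.8 m

d ≈ 136 m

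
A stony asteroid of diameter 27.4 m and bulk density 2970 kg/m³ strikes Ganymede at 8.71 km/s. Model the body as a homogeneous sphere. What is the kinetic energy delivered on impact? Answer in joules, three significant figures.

E ≈ 1.21 × 10^15 J

v = 8710 m/s.
Mass m = (π/6) ρ d³ = (π/6) × 2970 × (27.4)³ = 3.199 × 10^7 kg
E = ½ m v² = 0.5 × 3.199 × 10^7 × (8710)² = 1.213 × 10^15 J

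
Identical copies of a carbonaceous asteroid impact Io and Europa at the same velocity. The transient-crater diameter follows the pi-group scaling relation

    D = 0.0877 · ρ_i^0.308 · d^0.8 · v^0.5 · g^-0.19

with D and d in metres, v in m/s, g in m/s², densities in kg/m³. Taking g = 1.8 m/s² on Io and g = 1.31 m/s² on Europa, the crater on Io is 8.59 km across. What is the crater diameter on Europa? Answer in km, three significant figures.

All impactor-dependent factors cancel in the ratio, leaving D_Europa/D_Io = (g_Europa/g_Io)^-0.19.
(1.31/1.8)^-0.19 = 0.7278^-0.19 = 1.062
D_Europa = 1.062 × 8.59 km = 9.12 km

D ≈ 9.12 km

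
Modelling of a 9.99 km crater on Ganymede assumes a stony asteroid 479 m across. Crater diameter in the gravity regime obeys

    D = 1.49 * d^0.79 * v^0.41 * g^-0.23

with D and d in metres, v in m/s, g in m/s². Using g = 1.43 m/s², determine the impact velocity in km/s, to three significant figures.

v ≈ 18.0 km/s

Rearranging for v: v = [D / (1.49 · 479^0.79 · 1.43^-0.23)]^(1/0.41).
D = 9990 m.
479^0.79 = 131.1
1.43^-0.23 = 0.9210
Denominator = 1.49 × 131.1 × 0.9210 = 179.9
D / 179.9 = 9990 / 179.9 = 55.53
v = 55.53^(1/0.41) = 55.53^2.439 = 17985 m/s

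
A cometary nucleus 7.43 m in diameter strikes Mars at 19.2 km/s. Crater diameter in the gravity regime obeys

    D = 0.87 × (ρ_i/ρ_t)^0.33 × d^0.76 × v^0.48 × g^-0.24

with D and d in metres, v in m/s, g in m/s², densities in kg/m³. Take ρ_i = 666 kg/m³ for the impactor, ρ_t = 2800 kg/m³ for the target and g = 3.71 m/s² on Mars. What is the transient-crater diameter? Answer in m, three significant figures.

In SI units: v = 19200 m/s.
(ρ_i/ρ_t)^0.33 = (666/2800)^0.33 = 0.6226
d^0.76 = 7.43^0.76 = 4.591
v^0.48 = 19200^0.48 = 113.8
g^-0.24 = 3.71^-0.24 = 0.7300
D = 0.87 × 0.6226 × 4.591 × 113.8 × 0.7300 = 206.6 m

D ≈ 207 m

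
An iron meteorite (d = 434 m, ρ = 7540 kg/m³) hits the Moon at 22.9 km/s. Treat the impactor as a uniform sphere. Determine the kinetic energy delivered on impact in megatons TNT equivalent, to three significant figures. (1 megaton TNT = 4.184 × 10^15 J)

v = 22900 m/s.
Mass m = (π/6) ρ d³ = (π/6) × 7540 × (434)³ = 3.227 × 10^11 kg
E = ½ m v² = 0.5 × 3.227 × 10^11 × (22900)² = 8.461 × 10^19 J
   = 8.461 × 10^19 / 4.184×10^15 = 20222 Mt

E ≈ 20200 Mt TNT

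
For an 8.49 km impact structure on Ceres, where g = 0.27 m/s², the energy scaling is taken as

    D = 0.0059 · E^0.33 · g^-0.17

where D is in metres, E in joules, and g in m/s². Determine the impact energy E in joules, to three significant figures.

Rearranging: E = [D / (0.0059 · g^-0.17)]^(1/0.33).
D = 8490 m.
g^-0.17 = 0.27^-0.17 = 1.249
D / (0.0059 × 1.249) = 8490 / (7.369 × 10^-3) = 1.152 × 10^6
E = (1.152 × 10^6)^3.0303 = 2.334 × 10^18 J

E ≈ 2.33 × 10^18 J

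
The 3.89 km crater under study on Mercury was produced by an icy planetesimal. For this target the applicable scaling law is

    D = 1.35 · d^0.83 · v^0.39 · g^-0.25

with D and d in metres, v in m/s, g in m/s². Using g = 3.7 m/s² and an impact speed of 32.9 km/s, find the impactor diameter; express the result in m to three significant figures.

d ≈ 165 m

Rearranging for d: d = [D / (1.35 · 32900^0.39 · 3.7^-0.25)]^(1/0.83).
D = 3890 m.
32900^0.39 = 57.77
3.7^-0.25 = 0.7210
Denominator = 1.35 × 57.77 × 0.7210 = 56.23
D / 56.23 = 3890 / 56.23 = 69.18
d = 69.18^(1/0.83) = 69.18^1.2048 = 164.7 m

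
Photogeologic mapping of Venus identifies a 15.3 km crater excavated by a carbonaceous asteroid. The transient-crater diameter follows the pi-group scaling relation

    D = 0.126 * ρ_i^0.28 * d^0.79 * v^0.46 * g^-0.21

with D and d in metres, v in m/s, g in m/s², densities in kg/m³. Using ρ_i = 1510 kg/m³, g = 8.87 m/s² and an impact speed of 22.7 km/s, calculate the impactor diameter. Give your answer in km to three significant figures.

Rearranging for d: d = [D / (0.126 · 1510^0.28 · 22700^0.46 · 8.87^-0.21)]^(1/0.79).
D = 15300 m.
1510^0.28 = 7.765
22700^0.46 = 100.9
8.87^-0.21 = 0.6323
Denominator = 0.126 × 7.765 × 100.9 × 0.6323 = 62.42
D / 62.42 = 15300 / 62.42 = 245.1
d = 245.1^(1/0.79) = 245.1^1.2658 = 1058 m

d ≈ 1.06 km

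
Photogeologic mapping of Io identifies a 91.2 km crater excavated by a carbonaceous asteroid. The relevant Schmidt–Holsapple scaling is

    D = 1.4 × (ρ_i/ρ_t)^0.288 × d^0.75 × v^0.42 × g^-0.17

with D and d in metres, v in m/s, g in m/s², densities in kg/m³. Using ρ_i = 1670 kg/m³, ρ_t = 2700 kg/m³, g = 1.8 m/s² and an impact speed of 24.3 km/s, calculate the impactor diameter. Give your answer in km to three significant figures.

Rearranging for d: d = [D / (1.4 · (1670/2700)^0.288 · 24300^0.42 · 1.8^-0.17)]^(1/0.75).
D = 91200 m.
(1670/2700)^0.288 = 0.8708
24300^0.42 = 69.50
1.8^-0.17 = 0.9049
Denominator = 1.4 × 0.8708 × 69.50 × 0.9049 = 76.67
D / 76.67 = 91200 / 76.67 = 1190
d = 1190^(1/0.75) = 1190^1.3333 = 12607 m

d ≈ 12.6 km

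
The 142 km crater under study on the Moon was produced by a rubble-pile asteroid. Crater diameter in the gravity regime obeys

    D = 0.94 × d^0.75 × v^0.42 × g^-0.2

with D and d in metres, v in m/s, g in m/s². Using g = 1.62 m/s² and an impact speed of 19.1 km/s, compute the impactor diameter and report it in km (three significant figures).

Rearranging for d: d = [D / (0.94 · 19100^0.42 · 1.62^-0.2)]^(1/0.75).
D = 142000 m.
19100^0.42 = 62.81
1.62^-0.2 = 0.9080
Denominator = 0.94 × 62.81 × 0.9080 = 53.61
D / 53.61 = 142000 / 53.61 = 2649
d = 2649^(1/0.75) = 2649^1.3333 = 36643 m

d ≈ 36.6 km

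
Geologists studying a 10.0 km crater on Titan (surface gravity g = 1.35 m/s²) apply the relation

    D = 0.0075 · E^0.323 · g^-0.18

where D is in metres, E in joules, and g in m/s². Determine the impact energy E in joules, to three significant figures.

E ≈ 1.08 × 10^19 J

Rearranging: E = [D / (0.0075 · g^-0.18)]^(1/0.323).
D = 10000 m.
g^-0.18 = 1.35^-0.18 = 0.9474
D / (0.0075 × 0.9474) = 10000 / (7.105 × 10^-3) = 1.407 × 10^6
E = (1.407 × 10^6)^3.096 = 1.084 × 10^19 J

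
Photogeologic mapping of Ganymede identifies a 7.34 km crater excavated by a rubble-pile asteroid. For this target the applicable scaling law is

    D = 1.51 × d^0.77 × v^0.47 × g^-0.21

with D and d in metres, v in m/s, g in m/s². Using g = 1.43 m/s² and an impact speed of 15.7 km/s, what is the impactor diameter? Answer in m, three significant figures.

Rearranging for d: d = [D / (1.51 · 15700^0.47 · 1.43^-0.21)]^(1/0.77).
D = 7340 m.
15700^0.47 = 93.77
1.43^-0.21 = 0.9276
Denominator = 1.51 × 93.77 × 0.9276 = 131.3
D / 131.3 = 7340 / 131.3 = 55.90
d = 55.90^(1/0.77) = 55.90^1.2987 = 185.9 m

d ≈ 186 m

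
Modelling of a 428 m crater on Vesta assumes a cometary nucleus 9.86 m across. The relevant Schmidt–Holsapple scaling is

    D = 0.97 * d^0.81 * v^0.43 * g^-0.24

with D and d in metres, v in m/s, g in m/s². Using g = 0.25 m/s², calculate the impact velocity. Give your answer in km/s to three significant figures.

v ≈ 8.75 km/s

Rearranging for v: v = [D / (0.97 · 9.86^0.81 · 0.25^-0.24)]^(1/0.43).
9.86^0.81 = 6.383
0.25^-0.24 = 1.395
Denominator = 0.97 × 6.383 × 1.395 = 8.637
D / 8.637 = 428 / 8.637 = 49.55
v = 49.55^(1/0.43) = 49.55^2.3256 = 8750 m/s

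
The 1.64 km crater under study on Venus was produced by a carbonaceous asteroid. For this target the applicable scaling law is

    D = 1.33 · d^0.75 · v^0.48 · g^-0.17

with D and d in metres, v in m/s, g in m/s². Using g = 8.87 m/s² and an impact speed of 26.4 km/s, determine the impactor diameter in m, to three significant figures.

Rearranging for d: d = [D / (1.33 · 26400^0.48 · 8.87^-0.17)]^(1/0.75).
D = 1640 m.
26400^0.48 = 132.5
8.87^-0.17 = 0.6900
Denominator = 1.33 × 132.5 × 0.6900 = 121.6
D / 121.6 = 1640 / 121.6 = 13.49
d = 13.49^(1/0.75) = 13.49^1.3333 = 32.11 m

d ≈ 32.1 m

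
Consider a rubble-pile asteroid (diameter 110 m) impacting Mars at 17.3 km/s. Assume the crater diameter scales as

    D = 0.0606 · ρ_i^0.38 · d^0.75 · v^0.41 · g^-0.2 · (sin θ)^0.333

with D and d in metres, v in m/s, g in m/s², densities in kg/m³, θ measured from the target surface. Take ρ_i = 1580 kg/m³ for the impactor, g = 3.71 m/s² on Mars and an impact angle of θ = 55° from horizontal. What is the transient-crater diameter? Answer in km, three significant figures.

In SI units: v = 17300 m/s.
ρ_i^0.38 = 1580^0.38 = 16.42
d^0.75 = 110^0.75 = 33.97
v^0.41 = 17300^0.41 = 54.65
g^-0.2 = 3.71^-0.2 = 0.7694
(sin 55°)^0.333 = 0.8192^0.333 = 0.9357
D = 0.0606 × 16.42 × 33.97 × 54.65 × 0.7694 × 0.9357 = 1330 m
   = 1.330 km

D ≈ 1.33 km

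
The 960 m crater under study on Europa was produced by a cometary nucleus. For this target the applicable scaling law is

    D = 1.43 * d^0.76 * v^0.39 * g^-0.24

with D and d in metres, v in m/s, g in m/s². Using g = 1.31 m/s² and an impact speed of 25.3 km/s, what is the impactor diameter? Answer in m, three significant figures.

Rearranging for d: d = [D / (1.43 · 25300^0.39 · 1.31^-0.24)]^(1/0.76).
25300^0.39 = 52.15
1.31^-0.24 = 0.9372
Denominator = 1.43 × 52.15 × 0.9372 = 69.89
D / 69.89 = 960 / 69.89 = 13.74
d = 13.74^(1/0.76) = 13.74^1.3158 = 31.43 m

d ≈ 31.4 m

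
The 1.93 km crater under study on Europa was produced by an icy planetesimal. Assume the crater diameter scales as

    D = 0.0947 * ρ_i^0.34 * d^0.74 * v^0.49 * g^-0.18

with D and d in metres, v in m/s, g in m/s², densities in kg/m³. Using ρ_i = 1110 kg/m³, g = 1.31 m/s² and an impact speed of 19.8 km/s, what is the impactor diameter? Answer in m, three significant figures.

d ≈ 40.5 m

Rearranging for d: d = [D / (0.0947 · 1110^0.34 · 19800^0.49 · 1.31^-0.18)]^(1/0.74).
D = 1930 m.
1110^0.34 = 10.85
19800^0.49 = 127.5
1.31^-0.18 = 0.9526
Denominator = 0.0947 × 10.85 × 127.5 × 0.9526 = 124.8
D / 124.8 = 1930 / 124.8 = 15.46
d = 15.46^(1/0.74) = 15.46^1.3514 = 40.47 m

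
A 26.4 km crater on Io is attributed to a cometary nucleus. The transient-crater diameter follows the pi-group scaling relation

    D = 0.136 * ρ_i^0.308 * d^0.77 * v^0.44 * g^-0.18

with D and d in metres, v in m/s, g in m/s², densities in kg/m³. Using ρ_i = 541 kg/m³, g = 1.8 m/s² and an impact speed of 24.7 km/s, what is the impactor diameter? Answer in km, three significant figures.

d ≈ 2.11 km

Rearranging for d: d = [D / (0.136 · 541^0.308 · 24700^0.44 · 1.8^-0.18)]^(1/0.77).
D = 26400 m.
541^0.308 = 6.947
24700^0.44 = 85.66
1.8^-0.18 = 0.8996
Denominator = 0.136 × 6.947 × 85.66 × 0.8996 = 72.81
D / 72.81 = 26400 / 72.81 = 362.6
d = 362.6^(1/0.77) = 362.6^1.2987 = 2108 m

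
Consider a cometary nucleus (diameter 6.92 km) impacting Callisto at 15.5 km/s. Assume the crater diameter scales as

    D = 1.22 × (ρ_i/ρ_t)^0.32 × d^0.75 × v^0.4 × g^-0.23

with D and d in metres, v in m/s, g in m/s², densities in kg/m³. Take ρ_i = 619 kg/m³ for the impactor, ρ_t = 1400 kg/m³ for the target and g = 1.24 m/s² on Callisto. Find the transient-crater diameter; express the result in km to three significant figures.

In SI units: d = 6920 m, v = 15500 m/s.
(ρ_i/ρ_t)^0.32 = (619/1400)^0.32 = 0.7702
d^0.75 = 6920^0.75 = 758.7
v^0.4 = 15500^0.4 = 47.44
g^-0.23 = 1.24^-0.23 = 0.9517
D = 1.22 × 0.7702 × 758.7 × 47.44 × 0.9517 = 32187 m
   = 32.19 km

D ≈ 32.2 km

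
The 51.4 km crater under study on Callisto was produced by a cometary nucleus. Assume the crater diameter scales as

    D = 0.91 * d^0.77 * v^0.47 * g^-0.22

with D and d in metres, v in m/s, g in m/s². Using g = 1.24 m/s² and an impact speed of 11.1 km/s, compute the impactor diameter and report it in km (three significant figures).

d ≈ 5.36 km

Rearranging for d: d = [D / (0.91 · 11100^0.47 · 1.24^-0.22)]^(1/0.77).
D = 51400 m.
11100^0.47 = 79.67
1.24^-0.22 = 0.9538
Denominator = 0.91 × 79.67 × 0.9538 = 69.15
D / 69.15 = 51400 / 69.15 = 743.3
d = 743.3^(1/0.77) = 743.3^1.2987 = 5355 m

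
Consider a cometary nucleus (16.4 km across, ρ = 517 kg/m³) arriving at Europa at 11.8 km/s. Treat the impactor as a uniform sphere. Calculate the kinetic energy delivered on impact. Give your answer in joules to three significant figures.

d = 16400 m; v = 11800 m/s.
Mass m = (π/6) ρ d³ = (π/6) × 517 × (16400)³ = 1.194 × 10^15 kg
E = ½ m v² = 0.5 × 1.194 × 10^15 × (11800)² = 8.313 × 10^22 J

E ≈ 8.31 × 10^22 J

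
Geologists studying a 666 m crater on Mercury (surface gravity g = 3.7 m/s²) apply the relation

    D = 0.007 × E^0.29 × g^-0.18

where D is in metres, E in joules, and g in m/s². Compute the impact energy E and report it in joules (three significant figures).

Rearranging: E = [D / (0.007 · g^-0.18)]^(1/0.29).
g^-0.18 = 3.7^-0.18 = 0.7902
D / (0.007 × 0.7902) = 666 / (5.531 × 10^-3) = 1.204 × 10^5
E = (1.204 × 10^5)^3.4483 = 3.308 × 10^17 J

E ≈ 3.31 × 10^17 J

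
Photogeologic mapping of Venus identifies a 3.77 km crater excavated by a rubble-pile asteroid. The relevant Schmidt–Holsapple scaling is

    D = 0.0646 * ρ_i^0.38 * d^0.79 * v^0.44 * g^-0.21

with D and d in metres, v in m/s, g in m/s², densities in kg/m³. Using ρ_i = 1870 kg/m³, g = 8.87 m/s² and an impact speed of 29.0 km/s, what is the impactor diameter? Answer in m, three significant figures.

d ≈ 168 m

Rearranging for d: d = [D / (0.0646 · 1870^0.38 · 29000^0.44 · 8.87^-0.21)]^(1/0.79).
D = 3770 m.
1870^0.38 = 17.51
29000^0.44 = 91.93
8.87^-0.21 = 0.6323
Denominator = 0.0646 × 17.51 × 91.93 × 0.6323 = 65.75
D / 65.75 = 3770 / 65.75 = 57.34
d = 57.34^(1/0.79) = 57.34^1.2658 = 168.2 m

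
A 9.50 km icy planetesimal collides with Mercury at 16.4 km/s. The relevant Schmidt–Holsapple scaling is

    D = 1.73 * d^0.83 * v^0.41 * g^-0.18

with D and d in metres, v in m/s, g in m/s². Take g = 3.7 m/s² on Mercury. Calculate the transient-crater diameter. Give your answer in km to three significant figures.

D ≈ 146 km

In SI units: d = 9500 m, v = 16400 m/s.
d^0.83 = 9500^0.83 = 2002
v^0.41 = 16400^0.41 = 53.47
g^-0.18 = 3.7^-0.18 = 0.7902
D = 1.73 × 2002 × 53.47 × 0.7902 = 1.463 × 10^5 m
   = 146.3 km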